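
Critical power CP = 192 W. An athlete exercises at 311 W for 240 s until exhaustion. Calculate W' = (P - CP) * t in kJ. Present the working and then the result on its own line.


P - CP = 311 - 192 = 119 W
W' = 119 * 240 = 28560 J
= 28560 / 1000 = 28.56 kJ

28.56 kJ


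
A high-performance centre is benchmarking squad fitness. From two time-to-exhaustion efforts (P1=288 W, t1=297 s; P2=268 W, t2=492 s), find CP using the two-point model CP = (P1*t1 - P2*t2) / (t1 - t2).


Work in trial 1 = 85536 J
Work in trial 2 = 131856 J
Delta work = -46320 J
Delta time = -195 s
CP = -46320 / -195 = 237.54 W

237.54 W


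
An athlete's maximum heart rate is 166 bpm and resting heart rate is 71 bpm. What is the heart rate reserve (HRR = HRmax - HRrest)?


HRR = HRmax - HRrest
= 166 - 71
= 95 bpm

95 bpm


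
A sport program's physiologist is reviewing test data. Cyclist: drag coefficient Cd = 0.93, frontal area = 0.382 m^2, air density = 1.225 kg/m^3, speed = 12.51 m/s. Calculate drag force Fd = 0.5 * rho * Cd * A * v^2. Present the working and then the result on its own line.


v^2 = 12.51^2 = 156.5001
Fd = 0.5 * 1.225 * 0.93 * 0.382 * 156.5001
= 34.054 N

34.054 N


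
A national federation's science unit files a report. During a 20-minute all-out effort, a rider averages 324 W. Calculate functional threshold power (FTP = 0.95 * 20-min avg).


FTP = 0.95 * 324
= 307.8 W

307.8 W


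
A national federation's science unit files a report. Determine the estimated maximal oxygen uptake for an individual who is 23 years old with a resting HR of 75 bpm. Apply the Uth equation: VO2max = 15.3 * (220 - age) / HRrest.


HRmax = 220 - 23 = 197
VO2max = 15.3 * (197 / 75)
= 15.3 * 2.6267
= 40.19 mL/kg/min

40.19 mL/kg/min


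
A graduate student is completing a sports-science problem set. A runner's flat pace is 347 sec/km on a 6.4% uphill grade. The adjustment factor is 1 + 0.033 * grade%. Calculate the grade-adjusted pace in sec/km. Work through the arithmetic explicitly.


Factor = 1 + 0.033 * 6.4 = 1.2112
Adjusted pace = 347 * 1.2112
= 420.29 sec/km

420.29 s/km


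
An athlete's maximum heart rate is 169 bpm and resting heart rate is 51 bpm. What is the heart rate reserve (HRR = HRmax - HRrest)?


HRR = HRmax - HRrest
= 169 - 51
= 118 bpm

118 bpm


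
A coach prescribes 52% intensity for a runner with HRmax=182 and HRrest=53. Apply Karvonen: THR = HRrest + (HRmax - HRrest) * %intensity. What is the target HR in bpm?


Heart rate reserve = 182 - 53 = 129
Intensity fraction = 52 / 100 = 0.52
THR = 53 + 129 * 0.52 = 120.08 bpm

120.08 bpm


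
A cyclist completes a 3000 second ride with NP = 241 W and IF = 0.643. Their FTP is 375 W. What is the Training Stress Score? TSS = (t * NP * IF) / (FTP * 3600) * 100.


t * NP * IF = 3000 * 241 * 0.643 = 464889.0
FTP * 3600 = 1350000
TSS = (464889.0 / 1350000) * 100 = 34.44

34.44 TSS


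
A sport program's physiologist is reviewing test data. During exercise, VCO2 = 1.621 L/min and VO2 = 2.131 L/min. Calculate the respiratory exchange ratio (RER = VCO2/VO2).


RER = VCO2 / VO2
= 1.621 / 2.131
= 0.7607

0.7607


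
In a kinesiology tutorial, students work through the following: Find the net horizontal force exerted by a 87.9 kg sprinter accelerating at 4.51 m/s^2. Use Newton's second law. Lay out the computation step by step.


Newton's second law: F = m * a
F = 87.9 * 4.51 = 396.43 N

396.43 N


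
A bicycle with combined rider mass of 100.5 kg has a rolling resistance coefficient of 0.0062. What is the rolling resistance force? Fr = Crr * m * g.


Fr = 0.0062 * 100.5 * 9.81
= 0.6231 * 9.81
= 6.113 N

6.113 N


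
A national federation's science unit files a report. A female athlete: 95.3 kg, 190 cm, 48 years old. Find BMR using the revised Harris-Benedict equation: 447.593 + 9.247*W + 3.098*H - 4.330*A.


Intercept = 447.593
Weight contribution = 9.247 * 95.3 = 881.2391
Height contribution = 3.098 * 190 = 588.62
Age contribution = 4.33 * 48 = 207.84
BMR = 447.593 + 881.2391 + 588.62 - 207.84
= 1709.61 kcal/day

1709.61 kcal/day


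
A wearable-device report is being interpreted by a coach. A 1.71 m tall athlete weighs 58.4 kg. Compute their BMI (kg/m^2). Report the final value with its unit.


height^2 = 2.9241 m^2
BMI = 58.4 / 2.9241 = 19.97 kg/m^2

19.97 kg/m^2


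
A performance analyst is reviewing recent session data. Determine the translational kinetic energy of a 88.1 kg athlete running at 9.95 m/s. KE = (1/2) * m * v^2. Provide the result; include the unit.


KE = 0.5 * m * v^2
= 0.5 * 88.1 * 9.95^2
= 0.5 * 88.1 * 99.0025
= 4361.06 J

4361.06 J


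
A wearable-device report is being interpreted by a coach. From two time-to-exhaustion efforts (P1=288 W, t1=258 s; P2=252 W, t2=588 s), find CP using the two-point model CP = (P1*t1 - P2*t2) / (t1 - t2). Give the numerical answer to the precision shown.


Work in trial 1 = 74304 J
Work in trial 2 = 148176 J
Delta work = -73872 J
Delta time = -330 s
CP = -73872 / -330 = 223.85 W

223.85 W


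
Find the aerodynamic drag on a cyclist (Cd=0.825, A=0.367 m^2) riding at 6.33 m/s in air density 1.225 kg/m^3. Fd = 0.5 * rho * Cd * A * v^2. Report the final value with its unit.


Fd = 0.5 * 1.225 * 0.825 * 0.367 * 6.33^2
= 0.5 * 1.225 * 0.825 * 0.367 * 40.0689
= 7.431 N

7.431 N


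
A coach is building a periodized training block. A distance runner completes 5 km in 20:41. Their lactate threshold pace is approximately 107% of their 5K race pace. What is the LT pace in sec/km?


Convert to seconds: 20 min 41 s = 1241 s
Pace per km = 1241 / 5 = 248.2 s/km
LT pace = 248.2 * 1.07 = 265.57 s/km

265.57 s/km


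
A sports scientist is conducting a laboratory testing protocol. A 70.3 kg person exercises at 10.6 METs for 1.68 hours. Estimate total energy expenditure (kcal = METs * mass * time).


Energy = METs * mass(kg) * time(h)
= 10.6 * 70.3 * 1.68
= 1251.9 kcal

1251.9 kcal


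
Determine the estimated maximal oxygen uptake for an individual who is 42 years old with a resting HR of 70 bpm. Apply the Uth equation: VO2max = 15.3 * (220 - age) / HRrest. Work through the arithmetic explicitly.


HRmax = 220 - 42 = 178
VO2max = 15.3 * (178 / 70)
= 15.3 * 2.5429
= 38.91 mL/kg/min

38.91 mL/kg/min


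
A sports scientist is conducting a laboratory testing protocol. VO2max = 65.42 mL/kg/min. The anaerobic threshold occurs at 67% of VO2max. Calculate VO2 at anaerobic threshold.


AT fraction = 67 / 100 = 0.67
AT VO2 = 65.42 * 0.67
= 43.83 mL/kg/min

43.83 mL/kg/min


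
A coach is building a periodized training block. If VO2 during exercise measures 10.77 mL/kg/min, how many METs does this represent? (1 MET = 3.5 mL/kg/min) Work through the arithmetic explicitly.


METs = VO2 / 3.5 = 10.77 / 3.5 = 3.08

3.08 METs


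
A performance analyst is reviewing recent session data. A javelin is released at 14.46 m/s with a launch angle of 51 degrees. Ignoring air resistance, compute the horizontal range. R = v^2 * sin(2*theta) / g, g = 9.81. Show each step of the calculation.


Launch speed squared = 209.0916
sin(2 * 51 deg) = 0.978148
Range = 209.0916 * 0.978148 / 9.81
= 20.848 m

20.848 m


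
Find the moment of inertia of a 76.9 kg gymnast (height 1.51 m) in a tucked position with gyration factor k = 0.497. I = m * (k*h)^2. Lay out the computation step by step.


Radius of gyration = 0.497 * 1.51 = 0.75047 m
I = 76.9 * 0.75047^2
= 76.9 * 0.563205
= 43.31 kg*m^2

43.31 kg*m^2


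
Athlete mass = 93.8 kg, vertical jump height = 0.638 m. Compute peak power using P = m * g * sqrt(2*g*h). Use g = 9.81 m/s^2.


sqrt(2 * 9.81 * 0.638) = sqrt(12.51756) = 3.538016 m/s
P = 93.8 * 9.81 * 3.538016
= 3255.6 W

3255.6 W


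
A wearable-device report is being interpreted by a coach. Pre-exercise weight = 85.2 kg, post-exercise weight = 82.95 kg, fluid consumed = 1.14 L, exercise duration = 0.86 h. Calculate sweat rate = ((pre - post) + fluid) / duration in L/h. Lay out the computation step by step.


Weight loss = 85.2 - 82.95 = 2.25 kg (approx L)
Total sweat = 2.25 + 1.14 = 3.39 L
Sweat rate = 3.39 / 0.86 = 3.942 L/h

3.942 L/h


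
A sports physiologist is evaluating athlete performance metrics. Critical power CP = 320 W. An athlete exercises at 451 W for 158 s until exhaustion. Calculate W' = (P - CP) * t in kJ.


P - CP = 451 - 320 = 131 W
W' = 131 * 158 = 20698 J
= 20698 / 1000 = 20.698 kJ

20.698 kJ


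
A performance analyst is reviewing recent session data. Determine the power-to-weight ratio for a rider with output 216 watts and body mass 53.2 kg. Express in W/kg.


P/W = 216 / 53.2 = 4.06 W/kg

4.06 W/kg


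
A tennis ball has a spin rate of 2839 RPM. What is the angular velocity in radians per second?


Convert RPM to rad/s: multiply by 2*pi and divide by 60
omega = 2839 * 2 * pi / 60
= 297.299 rad/s

297.299 rad/s


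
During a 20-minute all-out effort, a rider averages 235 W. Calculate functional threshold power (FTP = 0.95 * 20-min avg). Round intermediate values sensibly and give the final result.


FTP = 0.95 * 235
= 223.25 W

223.25 W


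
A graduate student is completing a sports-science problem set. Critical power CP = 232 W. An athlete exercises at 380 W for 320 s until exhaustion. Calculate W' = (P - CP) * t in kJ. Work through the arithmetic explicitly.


P - CP = 380 - 232 = 148 W
W' = 148 * 320 = 47360 J
= 47360 / 1000 = 47.36 kJ

47.36 kJ


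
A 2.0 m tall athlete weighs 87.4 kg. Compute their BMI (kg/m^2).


height^2 = 4.0 m^2
BMI = 87.4 / 4.0 = 21.85 kg/m^2

21.85 kg/m^2


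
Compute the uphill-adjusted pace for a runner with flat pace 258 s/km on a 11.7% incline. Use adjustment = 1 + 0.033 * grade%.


Adjustment factor = 1 + 0.033 * 11.7 = 1.3861
Grade-adjusted pace = 258 * 1.3861 = 357.61 s/km

357.61 s/km


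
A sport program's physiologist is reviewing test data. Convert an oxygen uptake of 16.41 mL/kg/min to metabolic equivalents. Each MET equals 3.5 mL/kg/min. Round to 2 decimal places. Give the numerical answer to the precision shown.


One MET = 3.5 mL/kg/min
Number of METs = 16.41 / 3.5
= 4.69 METs

4.69 METs


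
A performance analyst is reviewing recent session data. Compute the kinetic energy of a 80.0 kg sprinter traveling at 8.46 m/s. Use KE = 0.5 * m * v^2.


Velocity squared = 71.5716
KE = 0.5 * 80.0 * 71.5716 = 2862.86 J

2862.86 J


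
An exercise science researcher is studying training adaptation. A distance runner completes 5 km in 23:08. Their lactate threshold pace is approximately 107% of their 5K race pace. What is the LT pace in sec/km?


Convert to seconds: 23 min 8 s = 1388 s
Pace per km = 1388 / 5 = 277.6 s/km
LT pace = 277.6 * 1.07 = 297.03 s/km

297.03 s/km


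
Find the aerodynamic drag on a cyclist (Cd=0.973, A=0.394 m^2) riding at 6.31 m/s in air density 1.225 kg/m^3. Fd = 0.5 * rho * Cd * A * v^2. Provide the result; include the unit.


Fd = 0.5 * 1.225 * 0.973 * 0.394 * 6.31^2
= 0.5 * 1.225 * 0.973 * 0.394 * 39.8161
= 9.349 N

9.349 N


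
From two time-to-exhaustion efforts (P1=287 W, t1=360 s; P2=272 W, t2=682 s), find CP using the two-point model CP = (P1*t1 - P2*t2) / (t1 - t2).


Work in trial 1 = 103320 J
Work in trial 2 = 185504 J
Delta work = -82184 J
Delta time = -322 s
CP = -82184 / -322 = 255.23 W

255.23 W


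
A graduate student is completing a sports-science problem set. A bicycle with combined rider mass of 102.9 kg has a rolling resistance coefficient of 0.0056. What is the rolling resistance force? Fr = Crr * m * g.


Fr = 0.0056 * 102.9 * 9.81
= 0.57624 * 9.81
= 5.653 N

5.653 N


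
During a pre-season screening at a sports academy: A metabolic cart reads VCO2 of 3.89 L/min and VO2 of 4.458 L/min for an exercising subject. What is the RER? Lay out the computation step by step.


RER = VCO2 / VO2 = 3.89 / 4.458 = 0.8726

0.8726


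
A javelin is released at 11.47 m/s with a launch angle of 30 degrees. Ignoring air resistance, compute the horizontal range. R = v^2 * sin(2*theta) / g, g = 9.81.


Launch speed squared = 131.5609
sin(2 * 30 deg) = 0.866025
Range = 131.5609 * 0.866025 / 9.81
= 11.614 m

11.614 m


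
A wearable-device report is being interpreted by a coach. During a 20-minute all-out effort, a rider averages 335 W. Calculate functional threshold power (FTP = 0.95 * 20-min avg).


FTP = 0.95 * 335
= 318.25 W

318.25 W


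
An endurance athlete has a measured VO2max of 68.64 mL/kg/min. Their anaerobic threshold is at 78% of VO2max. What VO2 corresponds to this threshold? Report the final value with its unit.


Anaerobic threshold VO2 = VO2max * 78%
= 68.64 * 0.78
= 53.54 mL/kg/min

53.54 mL/kg/min


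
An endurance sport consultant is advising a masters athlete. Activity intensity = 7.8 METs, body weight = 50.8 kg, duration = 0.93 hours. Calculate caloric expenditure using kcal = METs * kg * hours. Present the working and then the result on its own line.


kcal = 7.8 * 50.8 * 0.93
= 396.24 * 0.93
= 368.5 kcal

368.5 kcal


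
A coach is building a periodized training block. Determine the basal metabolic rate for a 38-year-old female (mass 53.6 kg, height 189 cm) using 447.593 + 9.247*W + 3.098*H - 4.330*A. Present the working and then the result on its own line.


BMR = 447.593 + 9.247*53.6 + 3.098*189 - 4.330*38
= 1364.21 kcal/day

1364.21 kcal/day


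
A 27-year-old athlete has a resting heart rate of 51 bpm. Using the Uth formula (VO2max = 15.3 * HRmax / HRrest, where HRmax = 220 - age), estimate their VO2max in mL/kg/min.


HRmax = 220 - 27 = 193 bpm
Ratio = HRmax / HRrest = 193 / 51 = 3.7843
VO2max = 15.3 * 3.7843 = 57.9 mL/kg/min

57.9 mL/kg/min


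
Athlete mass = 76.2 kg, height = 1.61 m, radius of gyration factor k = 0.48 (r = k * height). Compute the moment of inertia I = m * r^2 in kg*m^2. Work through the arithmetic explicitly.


r = k * height = 0.48 * 1.61 = 0.7728 m
r^2 = 0.7728^2 = 0.59722
I = 76.2 * 0.59722 = 45.508 kg*m^2

45.508 kg*m^2


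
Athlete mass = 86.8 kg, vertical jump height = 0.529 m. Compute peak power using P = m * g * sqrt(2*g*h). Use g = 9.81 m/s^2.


sqrt(2 * 9.81 * 0.529) = sqrt(10.37898) = 3.221642 m/s
P = 86.8 * 9.81 * 3.221642
= 2743.25 W

2743.25 W


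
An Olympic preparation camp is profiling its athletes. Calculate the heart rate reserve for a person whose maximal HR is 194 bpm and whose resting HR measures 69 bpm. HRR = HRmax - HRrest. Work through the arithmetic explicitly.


HRmax = 194 bpm
HRrest = 69 bpm
HRR = 194 - 69 = 125 bpm

125 bpm


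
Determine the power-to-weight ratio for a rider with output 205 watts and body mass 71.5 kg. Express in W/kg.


P/W = 205 / 71.5 = 2.867 W/kg

2.867 W/kg


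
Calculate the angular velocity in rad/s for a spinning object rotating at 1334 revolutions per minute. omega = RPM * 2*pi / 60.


omega = RPM * 2*pi / 60
= 1334 * 6.28318531 / 60
= 139.696 rad/s

139.696 rad/s


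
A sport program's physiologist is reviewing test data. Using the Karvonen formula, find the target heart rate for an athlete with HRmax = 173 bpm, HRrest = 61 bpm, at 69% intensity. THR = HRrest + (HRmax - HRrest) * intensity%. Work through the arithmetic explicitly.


HRR = 173 - 61 = 112
THR = 61 + 112 * 0.69
= 61 + 77.28
= 138.28 bpm

138.28 bpm


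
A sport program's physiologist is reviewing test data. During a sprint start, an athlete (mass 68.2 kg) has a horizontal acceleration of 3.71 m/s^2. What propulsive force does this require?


Propulsive force = mass * acceleration
= 68.2 kg * 3.71 m/s^2
= 253.02 N

253.02 N


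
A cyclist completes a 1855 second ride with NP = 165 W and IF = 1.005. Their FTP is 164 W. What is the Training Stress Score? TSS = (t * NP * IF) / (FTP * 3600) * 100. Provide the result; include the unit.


t * NP * IF = 1855 * 165 * 1.005 = 307605.375
FTP * 3600 = 590400
TSS = (307605.375 / 590400) * 100 = 52.1

52.1 TSS


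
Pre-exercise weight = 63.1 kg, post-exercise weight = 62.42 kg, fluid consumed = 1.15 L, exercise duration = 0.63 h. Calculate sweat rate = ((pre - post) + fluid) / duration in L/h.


Weight loss = 63.1 - 62.42 = 0.68 kg (approx L)
Total sweat = 0.68 + 1.15 = 1.83 L
Sweat rate = 1.83 / 0.63 = 2.905 L/h

2.905 L/h


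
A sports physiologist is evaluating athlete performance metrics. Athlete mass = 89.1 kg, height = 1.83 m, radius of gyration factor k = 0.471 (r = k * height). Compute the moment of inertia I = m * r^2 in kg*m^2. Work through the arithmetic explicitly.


r = k * height = 0.471 * 1.83 = 0.86193 m
r^2 = 0.86193^2 = 0.742923
I = 89.1 * 0.742923 = 66.194 kg*m^2

66.194 kg*m^2


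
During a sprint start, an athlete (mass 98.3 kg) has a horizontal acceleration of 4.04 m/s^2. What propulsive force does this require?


Propulsive force = mass * acceleration
= 98.3 kg * 4.04 m/s^2
= 397.13 N

397.13 N


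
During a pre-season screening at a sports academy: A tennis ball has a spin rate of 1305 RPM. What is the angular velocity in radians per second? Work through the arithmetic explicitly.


Convert RPM to rad/s: multiply by 2*pi and divide by 60
omega = 1305 * 2 * pi / 60
= 136.659 rad/s

136.659 rad/s


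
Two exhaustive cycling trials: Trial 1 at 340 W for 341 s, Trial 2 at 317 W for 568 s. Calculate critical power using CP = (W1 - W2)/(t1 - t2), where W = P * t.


W1 = 340 * 341 = 115940 J
W2 = 317 * 568 = 180056 J
CP = (115940 - 180056) / (341 - 568)
= -64116 / -227
= 282.45 W

282.45 W


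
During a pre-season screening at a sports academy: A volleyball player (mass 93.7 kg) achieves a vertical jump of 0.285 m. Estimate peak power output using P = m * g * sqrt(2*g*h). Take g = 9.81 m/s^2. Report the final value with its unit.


2 * g * h = 2 * 9.81 * 0.285 = 5.5917
sqrt(5.5917) = 2.364678 m/s
P = 93.7 * 9.81 * 2.364678 = 2173.6 W

2173.6 W


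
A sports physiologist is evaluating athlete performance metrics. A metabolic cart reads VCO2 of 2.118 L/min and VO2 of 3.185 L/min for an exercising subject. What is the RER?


RER = VCO2 / VO2 = 2.118 / 3.185 = 0.665

0.665


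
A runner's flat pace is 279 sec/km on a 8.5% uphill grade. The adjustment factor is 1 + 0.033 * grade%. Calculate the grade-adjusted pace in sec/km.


Factor = 1 + 0.033 * 8.5 = 1.2805
Adjusted pace = 279 * 1.2805
= 357.26 sec/km

357.26 s/km


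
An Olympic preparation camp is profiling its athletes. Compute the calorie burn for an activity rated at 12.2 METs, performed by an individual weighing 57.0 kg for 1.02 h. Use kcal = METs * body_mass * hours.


Product of METs and mass = 12.2 * 57.0 = 695.4
Total kcal = 695.4 * 1.02 = 709.31 kcal

709.31 kcal


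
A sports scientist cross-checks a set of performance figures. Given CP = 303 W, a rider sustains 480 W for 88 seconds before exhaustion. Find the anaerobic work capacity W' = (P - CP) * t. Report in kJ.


Excess power = 480 - 303 = 177 W
Work above CP = 177 * 88 = 15576 J
W' = 15.576 kJ

15.576 kJ


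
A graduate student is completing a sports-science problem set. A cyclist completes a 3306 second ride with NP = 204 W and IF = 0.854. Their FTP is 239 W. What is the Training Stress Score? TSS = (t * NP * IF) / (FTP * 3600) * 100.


t * NP * IF = 3306 * 204 * 0.854 = 575958.096
FTP * 3600 = 860400
TSS = (575958.096 / 860400) * 100 = 66.94

66.94 TSS


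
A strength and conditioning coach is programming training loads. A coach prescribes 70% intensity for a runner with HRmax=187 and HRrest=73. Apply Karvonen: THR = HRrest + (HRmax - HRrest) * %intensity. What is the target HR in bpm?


Heart rate reserve = 187 - 73 = 114
Intensity fraction = 70 / 100 = 0.7
THR = 73 + 114 * 0.7 = 152.8 bpm

152.8 bpm


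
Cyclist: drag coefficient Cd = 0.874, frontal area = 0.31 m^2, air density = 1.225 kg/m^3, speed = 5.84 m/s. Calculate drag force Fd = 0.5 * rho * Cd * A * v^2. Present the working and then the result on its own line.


v^2 = 5.84^2 = 34.1056
Fd = 0.5 * 1.225 * 0.874 * 0.31 * 34.1056
= 5.66 N

5.66 N


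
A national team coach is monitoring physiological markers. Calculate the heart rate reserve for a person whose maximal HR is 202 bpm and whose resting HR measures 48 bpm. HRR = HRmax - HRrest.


HRmax = 202 bpm
HRrest = 48 bpm
HRR = 202 - 48 = 154 bpm

154 bpm


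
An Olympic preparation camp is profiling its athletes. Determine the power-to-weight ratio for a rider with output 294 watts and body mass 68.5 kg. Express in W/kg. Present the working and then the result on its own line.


P/W = 294 / 68.5 = 4.292 W/kg

4.292 W/kg


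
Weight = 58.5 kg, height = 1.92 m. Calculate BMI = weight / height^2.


height^2 = 1.92^2 = 3.6864
BMI = 58.5 / 3.6864 = 15.87 kg/m^2

15.87 kg/m^2


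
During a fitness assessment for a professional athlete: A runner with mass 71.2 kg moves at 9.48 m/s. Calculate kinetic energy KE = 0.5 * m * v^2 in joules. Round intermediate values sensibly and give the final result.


v^2 = 9.48^2 = 89.8704
KE = 0.5 * 71.2 * 89.8704
= 3199.39 J

3199.39 J


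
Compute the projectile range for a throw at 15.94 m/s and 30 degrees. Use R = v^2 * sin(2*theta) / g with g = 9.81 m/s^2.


Two times the angle = 60 degrees
sin(60) = 0.866025
R = 254.0836 * 0.866025 / 9.81 = 22.43 m

22.43 m


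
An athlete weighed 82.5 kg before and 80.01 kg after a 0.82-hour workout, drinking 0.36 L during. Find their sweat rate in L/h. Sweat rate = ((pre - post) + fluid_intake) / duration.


Body mass change = 2.49 kg
Total sweat loss = 2.49 + 0.36 = 2.85 L
Rate = 2.85 / 0.82 = 3.476 L/h

3.476 L/h


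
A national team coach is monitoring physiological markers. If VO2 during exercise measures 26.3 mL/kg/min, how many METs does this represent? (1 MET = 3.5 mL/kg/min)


METs = VO2 / 3.5 = 26.3 / 3.5 = 7.51

7.51 METs


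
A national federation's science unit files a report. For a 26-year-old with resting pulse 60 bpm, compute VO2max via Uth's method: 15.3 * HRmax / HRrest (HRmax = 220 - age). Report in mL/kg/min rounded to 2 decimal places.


Step 1: HRmax = 220 - 26 = 194 bpm
Step 2: Ratio = 194 / 60 = 3.2333
Step 3: VO2max = 15.3 * 3.2333 = 49.47 mL/kg/min

49.47 mL/kg/min


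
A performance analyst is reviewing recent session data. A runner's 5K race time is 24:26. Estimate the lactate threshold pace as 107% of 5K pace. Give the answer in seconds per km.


Total race time = 24*60 + 26 = 1466 seconds
5K pace = 1466 / 5 = 293.2 sec/km
LT pace = 293.2 * 1.07 = 313.72 sec/km

313.72 s/km


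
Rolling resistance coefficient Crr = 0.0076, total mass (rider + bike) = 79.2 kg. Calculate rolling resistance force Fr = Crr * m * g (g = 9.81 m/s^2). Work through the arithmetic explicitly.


Fr = Crr * m * g
= 0.0076 * 79.2 * 9.81
= 5.905 N

5.905 N


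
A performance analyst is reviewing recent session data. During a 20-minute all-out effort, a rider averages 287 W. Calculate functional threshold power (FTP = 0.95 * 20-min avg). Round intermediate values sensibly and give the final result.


FTP = 0.95 * 287
= 272.65 W

272.65 W


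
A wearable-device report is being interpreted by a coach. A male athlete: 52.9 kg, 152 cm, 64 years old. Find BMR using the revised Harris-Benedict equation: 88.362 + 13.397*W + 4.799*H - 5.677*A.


Intercept = 88.362
Weight contribution = 13.397 * 52.9 = 708.7013
Height contribution = 4.799 * 152 = 729.448
Age contribution = 5.677 * 64 = 363.328
BMR = 88.362 + 708.7013 + 729.448 - 363.328
= 1163.18 kcal/day

1163.18 kcal/day


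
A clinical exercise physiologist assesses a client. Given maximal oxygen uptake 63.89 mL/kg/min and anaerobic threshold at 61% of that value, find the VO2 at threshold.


Percentage as decimal = 0.61
VO2 at AT = 63.89 * 0.61 = 38.97 mL/kg/min

38.97 mL/kg/min


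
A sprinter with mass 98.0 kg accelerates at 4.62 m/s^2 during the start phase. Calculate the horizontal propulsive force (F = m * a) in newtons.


F = m * a
= 98.0 * 4.62
= 452.76 N

452.76 N


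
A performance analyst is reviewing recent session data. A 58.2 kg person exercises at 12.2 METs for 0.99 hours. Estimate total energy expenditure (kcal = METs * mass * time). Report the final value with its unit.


Energy = METs * mass(kg) * time(h)
= 12.2 * 58.2 * 0.99
= 702.94 kcal

702.94 kcal


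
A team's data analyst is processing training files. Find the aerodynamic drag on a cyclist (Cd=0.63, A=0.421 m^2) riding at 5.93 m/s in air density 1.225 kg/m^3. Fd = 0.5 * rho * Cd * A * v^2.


Fd = 0.5 * 1.225 * 0.63 * 0.421 * 5.93^2
= 0.5 * 1.225 * 0.63 * 0.421 * 35.1649
= 5.713 N

5.713 N


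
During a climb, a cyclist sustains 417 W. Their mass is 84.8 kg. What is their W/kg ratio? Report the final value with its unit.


Power-to-weight = 417 W / 84.8 kg
= 4.917 W/kg

4.917 W/kg


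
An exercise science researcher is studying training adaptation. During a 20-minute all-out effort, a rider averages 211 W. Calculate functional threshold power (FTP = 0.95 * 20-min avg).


FTP = 0.95 * 211
= 200.45 W

200.45 W


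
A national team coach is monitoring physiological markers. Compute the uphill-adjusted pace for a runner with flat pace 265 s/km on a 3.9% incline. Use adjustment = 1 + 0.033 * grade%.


Adjustment factor = 1 + 0.033 * 3.9 = 1.1287
Grade-adjusted pace = 265 * 1.1287 = 299.11 s/km

299.11 s/km


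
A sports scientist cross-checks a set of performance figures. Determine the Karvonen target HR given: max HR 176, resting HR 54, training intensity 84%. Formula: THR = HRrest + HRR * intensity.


HRR = HRmax - HRrest = 176 - 54 = 122
THR = 54 + 122 * 0.84
= 156.48 bpm

156.48 bpm


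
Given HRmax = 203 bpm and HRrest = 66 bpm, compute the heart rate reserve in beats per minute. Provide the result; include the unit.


Heart rate reserve = maximum HR minus resting HR
HRR = 203 - 66 = 137 bpm

137 bpm


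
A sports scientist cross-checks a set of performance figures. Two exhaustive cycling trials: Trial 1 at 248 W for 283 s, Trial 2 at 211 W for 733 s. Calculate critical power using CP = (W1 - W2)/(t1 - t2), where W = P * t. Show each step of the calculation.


W1 = 248 * 283 = 70184 J
W2 = 211 * 733 = 154663 J
CP = (70184 - 154663) / (283 - 733)
= -84479 / -450
= 187.73 W

187.73 W


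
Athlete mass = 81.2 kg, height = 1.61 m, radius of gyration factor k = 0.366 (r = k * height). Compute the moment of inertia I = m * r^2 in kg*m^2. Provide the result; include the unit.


r = k * height = 0.366 * 1.61 = 0.58926 m
r^2 = 0.58926^2 = 0.347227
I = 81.2 * 0.347227 = 28.195 kg*m^2

28.195 kg*m^2


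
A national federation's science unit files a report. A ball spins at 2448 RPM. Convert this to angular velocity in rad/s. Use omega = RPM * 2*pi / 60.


omega = 2448 * 2 * pi / 60
= 2448 * 6.28318531 / 60
= 15381.238 / 60
= 256.354 rad/s

256.354 rad/s


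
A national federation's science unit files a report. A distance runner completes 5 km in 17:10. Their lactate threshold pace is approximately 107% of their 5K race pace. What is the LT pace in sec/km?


Convert to seconds: 17 min 10 s = 1030 s
Pace per km = 1030 / 5 = 206.0 s/km
LT pace = 206.0 * 1.07 = 220.42 s/km

220.42 s/km


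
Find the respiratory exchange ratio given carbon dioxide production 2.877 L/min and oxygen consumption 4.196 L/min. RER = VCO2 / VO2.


VCO2 = 2.877 L/min
VO2 = 4.196 L/min
RER = 2.877 / 4.196 = 0.6857

0.6857


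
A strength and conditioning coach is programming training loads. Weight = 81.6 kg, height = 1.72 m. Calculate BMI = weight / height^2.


height^2 = 1.72^2 = 2.9584
BMI = 81.6 / 2.9584 = 27.58 kg/m^2

27.58 kg/m^2


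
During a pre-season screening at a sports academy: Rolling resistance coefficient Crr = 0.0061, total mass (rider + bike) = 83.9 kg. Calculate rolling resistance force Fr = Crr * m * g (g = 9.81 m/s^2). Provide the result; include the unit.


Fr = Crr * m * g
= 0.0061 * 83.9 * 9.81
= 5.021 N

5.021 N


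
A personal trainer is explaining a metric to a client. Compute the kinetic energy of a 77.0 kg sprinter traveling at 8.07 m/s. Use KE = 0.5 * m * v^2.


Velocity squared = 65.1249
KE = 0.5 * 77.0 * 65.1249 = 2507.31 J

2507.31 J


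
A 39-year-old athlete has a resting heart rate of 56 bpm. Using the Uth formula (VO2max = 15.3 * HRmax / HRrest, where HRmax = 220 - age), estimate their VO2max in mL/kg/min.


HRmax = 220 - 39 = 181 bpm
Ratio = HRmax / HRrest = 181 / 56 = 3.2321
VO2max = 15.3 * 3.2321 = 49.45 mL/kg/min

49.45 mL/kg/min


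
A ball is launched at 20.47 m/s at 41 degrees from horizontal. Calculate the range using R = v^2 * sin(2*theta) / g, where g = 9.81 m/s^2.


sin(2 * 41) = sin(82) = 0.990268
v^2 = 20.47^2 = 419.0209
R = 419.0209 * 0.990268 / 9.81
= 42.298 m

42.298 m


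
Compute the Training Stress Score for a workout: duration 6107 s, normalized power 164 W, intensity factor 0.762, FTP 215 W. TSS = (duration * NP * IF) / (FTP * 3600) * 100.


Product = 6107 * 164 * 0.762 = 763179.576
Base = 215 * 3600 = 774000
TSS = 763179.576 / 774000 * 100 = 98.6

98.6 TSS


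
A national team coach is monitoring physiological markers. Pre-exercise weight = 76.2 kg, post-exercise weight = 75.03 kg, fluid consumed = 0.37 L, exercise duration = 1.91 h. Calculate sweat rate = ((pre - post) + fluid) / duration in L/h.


Weight loss = 76.2 - 75.03 = 1.17 kg (approx L)
Total sweat = 1.17 + 0.37 = 1.54 L
Sweat rate = 1.54 / 1.91 = 0.806 L/h

0.806 L/h


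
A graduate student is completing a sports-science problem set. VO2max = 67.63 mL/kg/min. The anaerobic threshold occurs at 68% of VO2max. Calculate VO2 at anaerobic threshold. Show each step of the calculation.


AT fraction = 68 / 100 = 0.68
AT VO2 = 67.63 * 0.68
= 45.99 mL/kg/min

45.99 mL/kg/min


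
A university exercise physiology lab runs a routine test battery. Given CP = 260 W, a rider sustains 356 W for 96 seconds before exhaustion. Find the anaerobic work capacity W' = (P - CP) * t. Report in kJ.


Excess power = 356 - 260 = 96 W
Work above CP = 96 * 96 = 9216 J
W' = 9.216 kJ

9.216 kJ


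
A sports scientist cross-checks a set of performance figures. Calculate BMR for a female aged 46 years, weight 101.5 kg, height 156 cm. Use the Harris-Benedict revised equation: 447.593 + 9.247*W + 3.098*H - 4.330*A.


Substituting values:
W term = 9.247 * 101.5 = 938.5705
H term = 3.098 * 156 = 483.288
A term = 4.330 * 46 = 199.18
BMR = 1670.27 kcal/day

1670.27 kcal/day


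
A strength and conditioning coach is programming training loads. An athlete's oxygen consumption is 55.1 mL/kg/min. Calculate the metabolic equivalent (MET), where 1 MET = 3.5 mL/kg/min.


MET = VO2 / 3.5
= 55.1 / 3.5
= 15.74 METs

15.74 METs


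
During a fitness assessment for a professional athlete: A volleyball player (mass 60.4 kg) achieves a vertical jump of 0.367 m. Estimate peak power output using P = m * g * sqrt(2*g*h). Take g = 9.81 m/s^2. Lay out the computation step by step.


2 * g * h = 2 * 9.81 * 0.367 = 7.20054
sqrt(7.20054) = 2.683382 m/s
P = 60.4 * 9.81 * 2.683382 = 1589.97 W

1589.97 W


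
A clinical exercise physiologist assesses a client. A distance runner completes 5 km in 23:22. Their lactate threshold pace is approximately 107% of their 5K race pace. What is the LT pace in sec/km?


Convert to seconds: 23 min 22 s = 1402 s
Pace per km = 1402 / 5 = 280.4 s/km
LT pace = 280.4 * 1.07 = 300.03 s/km

300.03 s/km


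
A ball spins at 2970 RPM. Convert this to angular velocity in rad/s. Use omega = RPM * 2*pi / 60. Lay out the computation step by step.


omega = 2970 * 2 * pi / 60
= 2970 * 6.28318531 / 60
= 18661.06 / 60
= 311.018 rad/s

311.018 rad/s


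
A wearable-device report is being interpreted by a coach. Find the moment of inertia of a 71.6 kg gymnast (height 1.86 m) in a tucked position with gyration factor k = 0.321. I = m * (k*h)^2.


Radius of gyration = 0.321 * 1.86 = 0.59706 m
I = 71.6 * 0.59706^2
= 71.6 * 0.356481
= 25.524 kg*m^2

25.524 kg*m^2


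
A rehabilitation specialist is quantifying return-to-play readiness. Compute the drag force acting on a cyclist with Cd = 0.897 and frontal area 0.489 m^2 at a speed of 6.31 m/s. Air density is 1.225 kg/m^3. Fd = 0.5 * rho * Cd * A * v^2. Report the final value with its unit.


Step 1: v^2 = 39.8161
Step 2: Fd = 0.5 * 1.225 * 0.897 * 0.489 * 39.8161
= 10.697 N

10.697 N


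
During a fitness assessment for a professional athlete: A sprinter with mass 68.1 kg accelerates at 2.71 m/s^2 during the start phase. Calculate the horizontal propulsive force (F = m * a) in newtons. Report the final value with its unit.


F = m * a
= 68.1 * 2.71
= 184.55 N

184.55 N


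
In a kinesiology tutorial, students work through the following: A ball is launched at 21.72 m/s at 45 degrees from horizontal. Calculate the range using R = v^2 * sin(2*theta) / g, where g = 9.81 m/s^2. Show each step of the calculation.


sin(2 * 45) = sin(90) = 1.0
v^2 = 21.72^2 = 471.7584
R = 471.7584 * 1.0 / 9.81
= 48.09 m

48.09 m


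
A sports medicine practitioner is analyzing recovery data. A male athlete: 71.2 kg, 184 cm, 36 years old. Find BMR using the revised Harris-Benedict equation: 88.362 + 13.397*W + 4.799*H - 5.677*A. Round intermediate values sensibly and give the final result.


Intercept = 88.362
Weight contribution = 13.397 * 71.2 = 953.8664
Height contribution = 4.799 * 184 = 883.016
Age contribution = 5.677 * 36 = 204.372
BMR = 88.362 + 953.8664 + 883.016 - 204.372
= 1720.87 kcal/day

1720.87 kcal/day


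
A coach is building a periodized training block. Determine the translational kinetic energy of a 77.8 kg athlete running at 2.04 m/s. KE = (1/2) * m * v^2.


KE = 0.5 * m * v^2
= 0.5 * 77.8 * 2.04^2
= 0.5 * 77.8 * 4.1616
= 161.89 J

161.89 J


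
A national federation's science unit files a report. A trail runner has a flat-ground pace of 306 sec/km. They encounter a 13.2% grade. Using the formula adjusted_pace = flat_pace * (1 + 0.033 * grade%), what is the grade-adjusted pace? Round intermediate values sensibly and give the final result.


Grade factor = 1 + 0.033 * 13.2 = 1.4356
Adjusted = 306 * 1.4356 = 439.29 sec/km

439.29 s/km


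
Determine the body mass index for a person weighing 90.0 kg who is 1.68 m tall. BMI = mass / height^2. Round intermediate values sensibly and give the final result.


BMI = mass / height^2
= 90.0 / 1.68^2
= 90.0 / 2.8224
= 31.89 kg/m^2

31.89 kg/m^2


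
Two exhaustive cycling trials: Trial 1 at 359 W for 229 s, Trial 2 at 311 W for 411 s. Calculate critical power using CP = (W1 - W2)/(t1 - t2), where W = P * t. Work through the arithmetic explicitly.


W1 = 359 * 229 = 82211 J
W2 = 311 * 411 = 127821 J
CP = (82211 - 127821) / (229 - 411)
= -45610 / -182
= 250.6 W

250.6 W


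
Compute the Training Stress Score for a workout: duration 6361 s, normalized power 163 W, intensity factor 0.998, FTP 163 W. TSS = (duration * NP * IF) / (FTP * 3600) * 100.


Product = 6361 * 163 * 0.998 = 1034769.314
Base = 163 * 3600 = 586800
TSS = 1034769.314 / 586800 * 100 = 176.34

176.34 TSS


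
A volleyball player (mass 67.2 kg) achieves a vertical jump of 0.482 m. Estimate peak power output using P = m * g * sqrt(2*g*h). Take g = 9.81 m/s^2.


2 * g * h = 2 * 9.81 * 0.482 = 9.45684
sqrt(9.45684) = 3.075198 m/s
P = 67.2 * 9.81 * 3.075198 = 2027.27 W

2027.27 W


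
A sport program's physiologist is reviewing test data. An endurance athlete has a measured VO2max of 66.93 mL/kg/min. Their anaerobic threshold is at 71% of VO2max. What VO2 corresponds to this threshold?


Anaerobic threshold VO2 = VO2max * 71%
= 66.93 * 0.71
= 47.52 mL/kg/min

47.52 mL/kg/min


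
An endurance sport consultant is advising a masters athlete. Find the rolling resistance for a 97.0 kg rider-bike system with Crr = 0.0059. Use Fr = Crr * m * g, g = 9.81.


m * g = 97.0 * 9.81 = 951.57 N
Fr = 0.0059 * 951.57 = 5.614 N

5.614 N


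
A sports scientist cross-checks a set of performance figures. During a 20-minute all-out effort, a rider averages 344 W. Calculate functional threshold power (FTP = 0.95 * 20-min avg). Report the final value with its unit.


FTP = 0.95 * 344
= 326.8 W

326.8 W


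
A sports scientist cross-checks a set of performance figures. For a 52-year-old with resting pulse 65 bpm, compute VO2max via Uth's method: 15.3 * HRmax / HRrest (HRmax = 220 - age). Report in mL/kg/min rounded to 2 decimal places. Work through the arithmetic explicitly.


Step 1: HRmax = 220 - 52 = 168 bpm
Step 2: Ratio = 168 / 65 = 2.5846
Step 3: VO2max = 15.3 * 2.5846 = 39.54 mL/kg/min

39.54 mL/kg/min


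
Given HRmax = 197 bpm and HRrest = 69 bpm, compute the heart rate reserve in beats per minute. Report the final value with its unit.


Heart rate reserve = maximum HR minus resting HR
HRR = 197 - 69 = 128 bpm

128 bpm


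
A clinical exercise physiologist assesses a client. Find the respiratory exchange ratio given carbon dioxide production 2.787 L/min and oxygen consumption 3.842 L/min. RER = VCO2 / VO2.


VCO2 = 2.787 L/min
VO2 = 3.842 L/min
RER = 2.787 / 3.842 = 0.7254

0.7254


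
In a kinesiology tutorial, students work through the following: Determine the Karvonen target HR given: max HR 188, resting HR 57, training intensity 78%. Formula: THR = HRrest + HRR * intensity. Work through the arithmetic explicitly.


HRR = HRmax - HRrest = 188 - 57 = 131
THR = 57 + 131 * 0.78
= 159.18 bpm

159.18 bpm


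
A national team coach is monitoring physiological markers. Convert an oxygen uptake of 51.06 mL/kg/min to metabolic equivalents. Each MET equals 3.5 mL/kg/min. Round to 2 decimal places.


One MET = 3.5 mL/kg/min
Number of METs = 51.06 / 3.5
= 14.59 METs

14.59 METs


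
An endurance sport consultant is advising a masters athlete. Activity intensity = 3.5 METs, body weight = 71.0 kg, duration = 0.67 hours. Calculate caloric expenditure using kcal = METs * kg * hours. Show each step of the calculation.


kcal = 3.5 * 71.0 * 0.67
= 248.5 * 0.67
= 166.5 kcal

166.5 kcal


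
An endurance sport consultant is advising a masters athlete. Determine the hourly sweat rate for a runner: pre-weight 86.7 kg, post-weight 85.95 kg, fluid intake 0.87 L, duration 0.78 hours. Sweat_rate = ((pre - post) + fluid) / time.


Mass lost = 86.7 - 85.95 = 0.75 kg
Add fluid consumed: 0.75 + 0.87 = 1.62 L total sweat
Sweat rate = 1.62 / 0.78 = 2.077 L/h

2.077 L/h


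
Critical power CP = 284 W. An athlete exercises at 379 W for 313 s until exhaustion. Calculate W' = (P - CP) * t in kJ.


P - CP = 379 - 284 = 95 W
W' = 95 * 313 = 29735 J
= 29735 / 1000 = 29.735 kJ

29.735 kJ


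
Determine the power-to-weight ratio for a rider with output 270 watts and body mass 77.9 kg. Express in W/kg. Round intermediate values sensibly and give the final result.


P/W = 270 / 77.9 = 3.466 W/kg

3.466 W/kg


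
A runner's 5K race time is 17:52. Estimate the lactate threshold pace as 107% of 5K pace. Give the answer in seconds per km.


Total race time = 17*60 + 52 = 1072 seconds
5K pace = 1072 / 5 = 214.4 sec/km
LT pace = 214.4 * 1.07 = 229.41 sec/km

229.41 s/km


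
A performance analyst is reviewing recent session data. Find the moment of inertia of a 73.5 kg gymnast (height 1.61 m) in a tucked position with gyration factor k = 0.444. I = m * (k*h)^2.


Radius of gyration = 0.444 * 1.61 = 0.71484 m
I = 73.5 * 0.71484^2
= 73.5 * 0.510996
= 37.558 kg*m^2

37.558 kg*m^2


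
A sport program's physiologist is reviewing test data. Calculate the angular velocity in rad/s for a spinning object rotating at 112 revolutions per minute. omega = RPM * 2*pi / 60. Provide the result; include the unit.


omega = RPM * 2*pi / 60
= 112 * 6.28318531 / 60
= 11.729 rad/s

11.729 rad/s


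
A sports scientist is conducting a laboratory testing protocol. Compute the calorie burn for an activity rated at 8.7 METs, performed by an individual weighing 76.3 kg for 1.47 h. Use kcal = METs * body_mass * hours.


Product of METs and mass = 8.7 * 76.3 = 663.81
Total kcal = 663.81 * 1.47 = 975.8 kcal

975.8 kcal
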